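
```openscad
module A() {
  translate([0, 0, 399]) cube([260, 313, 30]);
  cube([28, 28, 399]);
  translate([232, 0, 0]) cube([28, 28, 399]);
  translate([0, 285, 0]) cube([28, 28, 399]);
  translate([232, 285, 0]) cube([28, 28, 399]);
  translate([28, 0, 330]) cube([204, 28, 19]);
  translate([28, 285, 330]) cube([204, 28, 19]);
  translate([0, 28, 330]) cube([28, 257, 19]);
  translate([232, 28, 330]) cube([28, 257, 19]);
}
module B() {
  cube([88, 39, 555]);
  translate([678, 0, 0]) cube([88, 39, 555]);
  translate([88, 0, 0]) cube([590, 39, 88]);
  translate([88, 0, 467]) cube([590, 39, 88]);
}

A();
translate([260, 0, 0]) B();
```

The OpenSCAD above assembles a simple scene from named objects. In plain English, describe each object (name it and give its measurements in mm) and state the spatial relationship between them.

A is a four-legged stool. The seat is a 260×313×30 mm slab whose top surface is at z = 429 mm; four square legs, each 28×28 mm in cross-section, run from the floor (z = 0) to the underside of the seat, each flush with a corner of the seat. Four stretchers, 28 mm wide and 19 mm tall, connect adjacent legs with their undersides at z = 330 mm, each running between the inner faces of the legs it joins and aligned with the legs' outer faces on the other axis.

B is a rectangular picture frame lying in the x–z plane (depth along y). The opening is 590 mm wide (x) by 379 mm tall (z), surrounded by a border 88 mm wide on all four sides. The frame is 39 mm deep and is made of two full-height vertical stiles with two horizontal rails fitted between them.

The picture frame is against the stool's +x side, with their −y faces flush.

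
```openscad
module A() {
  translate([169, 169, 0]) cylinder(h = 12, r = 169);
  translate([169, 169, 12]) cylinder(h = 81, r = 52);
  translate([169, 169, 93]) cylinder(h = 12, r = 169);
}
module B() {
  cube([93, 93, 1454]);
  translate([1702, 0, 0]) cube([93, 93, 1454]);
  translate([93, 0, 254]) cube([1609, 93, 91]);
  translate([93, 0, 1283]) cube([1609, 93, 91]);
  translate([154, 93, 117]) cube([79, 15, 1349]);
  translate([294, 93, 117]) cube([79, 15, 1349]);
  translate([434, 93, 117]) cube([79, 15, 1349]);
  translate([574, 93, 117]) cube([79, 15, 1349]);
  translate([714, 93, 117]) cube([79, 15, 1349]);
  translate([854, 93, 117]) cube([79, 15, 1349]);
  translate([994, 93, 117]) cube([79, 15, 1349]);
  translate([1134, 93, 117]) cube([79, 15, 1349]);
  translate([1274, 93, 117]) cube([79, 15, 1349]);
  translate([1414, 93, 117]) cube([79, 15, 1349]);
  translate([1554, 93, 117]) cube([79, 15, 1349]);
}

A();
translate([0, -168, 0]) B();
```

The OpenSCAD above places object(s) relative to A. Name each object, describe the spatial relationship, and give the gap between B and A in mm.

A is a spool. B is a fence section. The fence section is on the floor beside the spool on its −y side. The gap between the fence section and the spool is 60 mm.

The fence section's nearest face is 60 mm from the spool's −y face.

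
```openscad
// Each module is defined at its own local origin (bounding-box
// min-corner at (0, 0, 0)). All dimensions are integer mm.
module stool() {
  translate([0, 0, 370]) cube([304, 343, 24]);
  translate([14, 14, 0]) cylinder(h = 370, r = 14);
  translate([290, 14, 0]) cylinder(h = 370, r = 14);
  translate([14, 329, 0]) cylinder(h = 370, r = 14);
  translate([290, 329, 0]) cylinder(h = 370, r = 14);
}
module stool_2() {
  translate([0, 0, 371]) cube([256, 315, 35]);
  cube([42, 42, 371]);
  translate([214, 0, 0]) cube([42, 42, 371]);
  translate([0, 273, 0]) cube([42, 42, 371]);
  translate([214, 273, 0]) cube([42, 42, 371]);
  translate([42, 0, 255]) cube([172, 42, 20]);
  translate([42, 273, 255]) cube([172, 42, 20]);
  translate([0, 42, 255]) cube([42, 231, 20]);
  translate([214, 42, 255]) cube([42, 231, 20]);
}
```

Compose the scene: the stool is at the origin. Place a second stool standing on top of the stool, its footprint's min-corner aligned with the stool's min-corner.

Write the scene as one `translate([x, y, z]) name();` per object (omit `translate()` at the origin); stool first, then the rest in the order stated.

stool();
translate([0, 0, 394]) stool_2();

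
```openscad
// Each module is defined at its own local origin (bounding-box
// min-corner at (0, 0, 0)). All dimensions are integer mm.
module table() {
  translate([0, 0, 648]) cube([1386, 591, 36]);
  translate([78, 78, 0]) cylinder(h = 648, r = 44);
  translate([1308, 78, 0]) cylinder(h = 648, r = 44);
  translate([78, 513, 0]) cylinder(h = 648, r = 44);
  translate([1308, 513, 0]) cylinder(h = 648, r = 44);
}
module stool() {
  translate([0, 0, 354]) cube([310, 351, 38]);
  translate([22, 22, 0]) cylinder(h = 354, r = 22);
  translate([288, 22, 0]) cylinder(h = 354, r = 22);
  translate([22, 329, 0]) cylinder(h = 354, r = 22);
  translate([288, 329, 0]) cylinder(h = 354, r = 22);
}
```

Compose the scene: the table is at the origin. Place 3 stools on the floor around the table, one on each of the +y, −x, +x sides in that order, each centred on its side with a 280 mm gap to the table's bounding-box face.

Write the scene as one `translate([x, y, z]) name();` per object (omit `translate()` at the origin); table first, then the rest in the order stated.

table();
translate([538, 871, 0]) stool();
translate([-590, 120, 0]) stool();
translate([1666, 120, 0]) stool();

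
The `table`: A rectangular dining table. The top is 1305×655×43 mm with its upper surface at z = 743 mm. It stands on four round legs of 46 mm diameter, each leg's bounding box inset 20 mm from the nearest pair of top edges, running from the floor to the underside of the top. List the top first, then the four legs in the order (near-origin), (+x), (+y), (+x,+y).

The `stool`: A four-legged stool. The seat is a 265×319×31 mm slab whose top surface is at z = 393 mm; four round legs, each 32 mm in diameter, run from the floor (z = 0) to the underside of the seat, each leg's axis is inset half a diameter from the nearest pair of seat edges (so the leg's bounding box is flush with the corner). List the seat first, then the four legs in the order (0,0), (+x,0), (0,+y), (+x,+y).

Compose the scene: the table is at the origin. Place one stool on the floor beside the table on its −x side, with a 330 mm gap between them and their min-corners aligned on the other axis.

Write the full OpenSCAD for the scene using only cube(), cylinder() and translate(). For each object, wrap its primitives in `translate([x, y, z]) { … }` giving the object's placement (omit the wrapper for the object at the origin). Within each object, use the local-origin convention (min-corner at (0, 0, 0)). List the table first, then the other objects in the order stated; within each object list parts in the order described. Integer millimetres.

translate([0, 0, 700]) cube([1305, 655, 43]);
translate([43, 43, 0]) cylinder(h = 700, r = 23);
translate([1262, 43, 0]) cylinder(h = 700, r = 23);
translate([43, 612, 0]) cylinder(h = 700, r = 23);
translate([1262, 612, 0]) cylinder(h = 700, r = 23);
translate([-595, 0, 0]) {
  translate([0, 0, 362]) cube([265, 319, 31]);
  translate([16, 16, 0]) cylinder(h = 362, r = 16);
  translate([249, 16, 0]) cylinder(h = 362, r = 16);
  translate([16, 303, 0]) cylinder(h = 362, r = 16);
  translate([249, 303, 0]) cylinder(h = 362, r = 16);
}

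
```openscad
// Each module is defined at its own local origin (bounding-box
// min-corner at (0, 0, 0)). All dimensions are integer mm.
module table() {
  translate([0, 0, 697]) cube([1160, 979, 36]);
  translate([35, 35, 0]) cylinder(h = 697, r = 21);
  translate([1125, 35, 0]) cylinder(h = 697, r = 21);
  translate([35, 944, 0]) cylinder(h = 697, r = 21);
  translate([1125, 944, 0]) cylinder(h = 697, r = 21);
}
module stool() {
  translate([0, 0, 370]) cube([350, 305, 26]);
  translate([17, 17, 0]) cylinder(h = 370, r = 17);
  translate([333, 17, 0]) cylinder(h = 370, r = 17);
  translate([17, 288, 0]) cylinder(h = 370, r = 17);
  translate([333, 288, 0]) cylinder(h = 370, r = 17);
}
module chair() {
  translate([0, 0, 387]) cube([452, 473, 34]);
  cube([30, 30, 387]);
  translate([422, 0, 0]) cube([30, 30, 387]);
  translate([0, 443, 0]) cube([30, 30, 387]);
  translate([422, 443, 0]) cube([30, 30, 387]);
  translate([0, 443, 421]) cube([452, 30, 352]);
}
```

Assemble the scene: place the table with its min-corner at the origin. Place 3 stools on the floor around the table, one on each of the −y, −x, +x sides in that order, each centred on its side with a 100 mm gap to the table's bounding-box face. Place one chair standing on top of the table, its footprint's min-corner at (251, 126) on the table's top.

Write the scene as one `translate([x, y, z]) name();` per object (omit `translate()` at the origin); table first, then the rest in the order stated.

table();
translate([405, -405, 0]) stool();
translate([-450, 337, 0]) stool();
translate([1260, 337, 0]) stool();
translate([251, 126, 733]) chair();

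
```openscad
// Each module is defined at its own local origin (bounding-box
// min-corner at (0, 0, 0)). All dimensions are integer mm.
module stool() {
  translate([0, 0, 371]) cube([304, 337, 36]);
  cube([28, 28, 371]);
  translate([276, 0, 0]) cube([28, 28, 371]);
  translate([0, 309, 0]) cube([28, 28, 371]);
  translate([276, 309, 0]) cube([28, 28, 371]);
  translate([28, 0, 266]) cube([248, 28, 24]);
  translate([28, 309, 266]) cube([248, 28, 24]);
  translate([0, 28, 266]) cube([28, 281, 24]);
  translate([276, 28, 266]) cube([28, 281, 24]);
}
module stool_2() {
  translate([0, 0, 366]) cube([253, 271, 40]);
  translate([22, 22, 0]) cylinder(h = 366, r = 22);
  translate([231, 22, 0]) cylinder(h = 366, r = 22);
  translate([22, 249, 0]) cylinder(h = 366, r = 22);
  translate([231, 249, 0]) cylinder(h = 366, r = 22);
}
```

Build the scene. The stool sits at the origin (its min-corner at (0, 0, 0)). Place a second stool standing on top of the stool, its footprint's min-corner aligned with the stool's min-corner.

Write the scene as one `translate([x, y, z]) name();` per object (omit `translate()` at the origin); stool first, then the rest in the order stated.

stool();
translate([0, 0, 407]) stool_2();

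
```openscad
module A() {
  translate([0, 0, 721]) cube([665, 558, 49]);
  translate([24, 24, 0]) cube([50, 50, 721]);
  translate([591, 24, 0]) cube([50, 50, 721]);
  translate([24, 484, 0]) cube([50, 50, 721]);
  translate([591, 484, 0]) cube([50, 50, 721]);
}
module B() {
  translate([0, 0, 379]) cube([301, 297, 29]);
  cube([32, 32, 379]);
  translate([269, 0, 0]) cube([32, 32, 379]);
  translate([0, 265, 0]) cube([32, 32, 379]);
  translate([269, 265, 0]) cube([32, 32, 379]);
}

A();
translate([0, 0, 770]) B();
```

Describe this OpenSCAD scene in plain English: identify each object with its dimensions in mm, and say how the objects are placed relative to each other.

A is a table: top 665 mm (x) × 558 mm (y), 49 mm thick, upper face at z = 770 mm, on four 50×50 mm square legs, each inset 24 mm from the nearest pair of top edges, running from z = 0 to the bottom of the top.

B is a simple wooden stool: a rectangular seat 301 mm (x) by 297 mm (y), 29 mm thick, top face at z = 408 mm, on four square legs, each 32×32 mm in cross-section. The legs rest on z = 0, each flush with a corner of the seat.

The stool is on top of the table.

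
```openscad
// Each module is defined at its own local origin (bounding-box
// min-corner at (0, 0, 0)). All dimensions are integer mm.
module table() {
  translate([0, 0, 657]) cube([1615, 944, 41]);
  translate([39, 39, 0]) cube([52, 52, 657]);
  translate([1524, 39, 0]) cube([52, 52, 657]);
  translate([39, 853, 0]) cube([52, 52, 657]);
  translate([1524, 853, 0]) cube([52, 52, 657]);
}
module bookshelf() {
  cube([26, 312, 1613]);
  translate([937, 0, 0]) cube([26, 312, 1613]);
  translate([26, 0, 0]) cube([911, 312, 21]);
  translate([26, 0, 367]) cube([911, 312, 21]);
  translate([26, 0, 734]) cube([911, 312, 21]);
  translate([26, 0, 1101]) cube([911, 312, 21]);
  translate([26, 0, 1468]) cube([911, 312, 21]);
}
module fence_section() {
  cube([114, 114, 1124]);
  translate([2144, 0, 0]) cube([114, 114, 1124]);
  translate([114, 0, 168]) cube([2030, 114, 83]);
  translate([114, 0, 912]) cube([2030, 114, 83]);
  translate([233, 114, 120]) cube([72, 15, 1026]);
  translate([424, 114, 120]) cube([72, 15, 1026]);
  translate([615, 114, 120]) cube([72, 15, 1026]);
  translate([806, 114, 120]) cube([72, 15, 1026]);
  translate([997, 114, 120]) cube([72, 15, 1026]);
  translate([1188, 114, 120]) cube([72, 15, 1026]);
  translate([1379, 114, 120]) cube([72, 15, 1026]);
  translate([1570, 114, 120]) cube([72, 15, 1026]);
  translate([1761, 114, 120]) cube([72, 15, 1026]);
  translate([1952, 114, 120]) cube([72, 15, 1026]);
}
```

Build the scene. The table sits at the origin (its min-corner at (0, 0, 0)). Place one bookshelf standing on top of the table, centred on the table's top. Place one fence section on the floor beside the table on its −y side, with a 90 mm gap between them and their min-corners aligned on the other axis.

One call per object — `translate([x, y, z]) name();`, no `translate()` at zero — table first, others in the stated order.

table();
translate([326, 316, 698]) bookshelf();
translate([0, -219, 0]) fence_section();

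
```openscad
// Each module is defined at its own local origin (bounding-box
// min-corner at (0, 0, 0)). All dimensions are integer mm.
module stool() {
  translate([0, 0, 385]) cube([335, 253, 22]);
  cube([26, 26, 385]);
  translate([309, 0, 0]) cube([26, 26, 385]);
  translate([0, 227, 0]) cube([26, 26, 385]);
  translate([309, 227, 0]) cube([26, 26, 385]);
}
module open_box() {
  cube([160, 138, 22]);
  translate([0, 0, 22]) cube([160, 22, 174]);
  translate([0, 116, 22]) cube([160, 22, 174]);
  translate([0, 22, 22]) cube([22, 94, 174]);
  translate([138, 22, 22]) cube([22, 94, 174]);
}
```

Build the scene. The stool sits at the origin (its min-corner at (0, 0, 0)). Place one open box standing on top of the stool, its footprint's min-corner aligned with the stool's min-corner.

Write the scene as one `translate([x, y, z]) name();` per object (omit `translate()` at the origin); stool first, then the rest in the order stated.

stool();
translate([0, 0, 407]) open_box();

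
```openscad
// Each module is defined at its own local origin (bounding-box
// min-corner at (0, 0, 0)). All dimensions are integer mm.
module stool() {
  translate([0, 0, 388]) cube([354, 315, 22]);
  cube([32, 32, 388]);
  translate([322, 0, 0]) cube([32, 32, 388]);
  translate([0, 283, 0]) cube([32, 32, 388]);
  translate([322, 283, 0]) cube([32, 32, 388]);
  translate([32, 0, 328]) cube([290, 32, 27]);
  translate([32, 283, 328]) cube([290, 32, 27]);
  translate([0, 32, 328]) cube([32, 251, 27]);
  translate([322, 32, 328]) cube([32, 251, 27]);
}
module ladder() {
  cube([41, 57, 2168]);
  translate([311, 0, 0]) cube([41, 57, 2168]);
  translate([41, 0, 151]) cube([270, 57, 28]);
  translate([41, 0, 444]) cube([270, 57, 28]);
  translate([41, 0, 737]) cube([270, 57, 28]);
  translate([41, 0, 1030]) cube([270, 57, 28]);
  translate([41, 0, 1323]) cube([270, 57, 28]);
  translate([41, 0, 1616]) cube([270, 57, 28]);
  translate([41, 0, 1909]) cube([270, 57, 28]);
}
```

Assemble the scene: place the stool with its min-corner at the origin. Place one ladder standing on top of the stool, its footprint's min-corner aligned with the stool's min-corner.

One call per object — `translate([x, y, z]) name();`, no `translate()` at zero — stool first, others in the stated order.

stool();
translate([0, 0, 410]) ladder();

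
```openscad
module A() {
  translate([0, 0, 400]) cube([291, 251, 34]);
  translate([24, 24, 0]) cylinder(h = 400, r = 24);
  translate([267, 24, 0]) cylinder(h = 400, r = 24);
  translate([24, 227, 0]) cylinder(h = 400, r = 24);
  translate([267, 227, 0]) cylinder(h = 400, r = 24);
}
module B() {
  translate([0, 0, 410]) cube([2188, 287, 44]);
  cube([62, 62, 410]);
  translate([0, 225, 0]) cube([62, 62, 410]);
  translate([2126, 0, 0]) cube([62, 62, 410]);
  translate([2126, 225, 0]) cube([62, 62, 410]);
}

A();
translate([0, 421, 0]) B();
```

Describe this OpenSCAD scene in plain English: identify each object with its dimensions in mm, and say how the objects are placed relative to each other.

A is a simple wooden stool: a rectangular seat 291 mm (x) by 251 mm (y), 34 mm thick, top face at z = 434 mm, on four round legs, each 48 mm in diameter. The legs rest on z = 0, each leg's axis is inset half a diameter from the nearest pair of seat edges (so the leg's bounding box is flush with the corner).

B is a long wooden bench with a 2188 mm (x) × 287 mm (y) seat, 44 mm thick, its top surface 454 mm above the floor. Four 62 mm square legs at the seat corners, flush with the edges, run from z = 0 to the seat underside.

The bench is on the floor beside the stool on its +y side.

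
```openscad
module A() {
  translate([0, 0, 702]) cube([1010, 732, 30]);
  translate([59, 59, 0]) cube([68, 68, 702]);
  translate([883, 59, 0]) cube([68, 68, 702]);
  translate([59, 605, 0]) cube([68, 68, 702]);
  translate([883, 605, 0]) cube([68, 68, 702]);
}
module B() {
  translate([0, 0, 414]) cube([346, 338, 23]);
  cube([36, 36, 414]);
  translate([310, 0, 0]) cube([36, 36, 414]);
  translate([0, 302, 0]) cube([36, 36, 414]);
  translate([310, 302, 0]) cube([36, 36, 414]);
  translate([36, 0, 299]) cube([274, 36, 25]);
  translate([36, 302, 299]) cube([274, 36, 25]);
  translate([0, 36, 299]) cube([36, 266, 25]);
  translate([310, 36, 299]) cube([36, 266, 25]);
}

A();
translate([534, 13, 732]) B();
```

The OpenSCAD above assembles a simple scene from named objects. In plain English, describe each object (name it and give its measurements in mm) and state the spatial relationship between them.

A is a rectangular dining table. The top is 1010×732×30 mm with its upper surface at z = 732 mm. It stands on four 68×68 mm square legs, each inset 59 mm from the nearest pair of top edges, running from the floor to the underside of the top.

B is a four-legged stool. The seat is a 346×338×23 mm slab whose top surface is at z = 437 mm; four square legs, each 36×36 mm in cross-section, run from the floor (z = 0) to the underside of the seat, each flush with a corner of the seat. Four stretchers, 36 mm wide and 25 mm tall, connect adjacent legs with their undersides at z = 299 mm, each running between the inner faces of the legs it joins and aligned with the legs' outer faces on the other axis.

The stool is on top of the table.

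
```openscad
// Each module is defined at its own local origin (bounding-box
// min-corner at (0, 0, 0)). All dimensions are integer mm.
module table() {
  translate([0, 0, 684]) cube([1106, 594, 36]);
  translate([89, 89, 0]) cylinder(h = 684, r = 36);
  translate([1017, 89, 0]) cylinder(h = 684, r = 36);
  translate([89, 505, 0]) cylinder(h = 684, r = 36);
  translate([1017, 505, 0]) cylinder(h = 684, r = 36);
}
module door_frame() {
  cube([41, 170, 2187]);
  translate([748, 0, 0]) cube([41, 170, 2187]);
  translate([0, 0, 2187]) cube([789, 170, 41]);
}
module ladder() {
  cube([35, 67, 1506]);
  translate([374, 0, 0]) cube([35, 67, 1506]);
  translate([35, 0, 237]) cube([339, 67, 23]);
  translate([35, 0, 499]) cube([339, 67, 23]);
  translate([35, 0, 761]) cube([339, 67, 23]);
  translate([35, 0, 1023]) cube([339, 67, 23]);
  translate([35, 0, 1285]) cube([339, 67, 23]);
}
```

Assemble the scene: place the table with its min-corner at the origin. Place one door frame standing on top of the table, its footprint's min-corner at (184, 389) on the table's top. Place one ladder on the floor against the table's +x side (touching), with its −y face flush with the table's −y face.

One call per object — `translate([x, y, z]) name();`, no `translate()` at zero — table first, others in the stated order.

table();
translate([184, 389, 720]) door_frame();
translate([1106, 0, 0]) ladder();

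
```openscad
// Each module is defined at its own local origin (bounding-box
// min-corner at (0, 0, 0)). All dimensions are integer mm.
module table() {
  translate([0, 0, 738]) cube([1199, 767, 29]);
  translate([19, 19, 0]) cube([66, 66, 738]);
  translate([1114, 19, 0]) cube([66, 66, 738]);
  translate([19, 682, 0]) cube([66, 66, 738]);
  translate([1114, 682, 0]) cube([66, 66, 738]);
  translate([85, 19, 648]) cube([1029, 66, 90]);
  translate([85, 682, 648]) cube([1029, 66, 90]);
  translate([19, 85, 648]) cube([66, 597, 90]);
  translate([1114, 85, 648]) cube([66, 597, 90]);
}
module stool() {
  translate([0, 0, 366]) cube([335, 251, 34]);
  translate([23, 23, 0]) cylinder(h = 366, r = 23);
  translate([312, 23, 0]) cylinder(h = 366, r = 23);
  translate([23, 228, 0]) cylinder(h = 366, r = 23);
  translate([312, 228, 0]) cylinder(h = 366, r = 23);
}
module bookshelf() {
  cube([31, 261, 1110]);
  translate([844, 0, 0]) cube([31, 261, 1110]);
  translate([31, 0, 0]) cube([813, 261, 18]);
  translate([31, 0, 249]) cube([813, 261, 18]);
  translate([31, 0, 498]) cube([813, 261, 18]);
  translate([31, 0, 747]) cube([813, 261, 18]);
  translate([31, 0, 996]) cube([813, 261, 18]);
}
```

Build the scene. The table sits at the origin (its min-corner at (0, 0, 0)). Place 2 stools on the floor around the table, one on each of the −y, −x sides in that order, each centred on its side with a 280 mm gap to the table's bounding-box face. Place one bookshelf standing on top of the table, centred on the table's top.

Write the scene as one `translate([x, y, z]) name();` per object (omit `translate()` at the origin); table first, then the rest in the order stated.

table();
translate([432, -531, 0]) stool();
translate([-615, 258, 0]) stool();
translate([162, 253, 767]) bookshelf();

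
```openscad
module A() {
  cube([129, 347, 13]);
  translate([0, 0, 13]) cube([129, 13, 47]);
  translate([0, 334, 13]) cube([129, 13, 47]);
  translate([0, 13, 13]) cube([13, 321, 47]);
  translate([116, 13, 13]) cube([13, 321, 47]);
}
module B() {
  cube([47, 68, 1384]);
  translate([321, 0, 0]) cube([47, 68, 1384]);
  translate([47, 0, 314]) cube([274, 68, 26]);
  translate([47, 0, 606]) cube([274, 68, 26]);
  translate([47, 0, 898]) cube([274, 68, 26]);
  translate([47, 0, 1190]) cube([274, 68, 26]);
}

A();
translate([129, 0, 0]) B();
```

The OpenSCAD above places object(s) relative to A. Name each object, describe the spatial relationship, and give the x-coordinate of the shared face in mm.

The open box's +x face and the ladder's −x face are both at x = 129 mm.

A is an open box. B is a ladder. The ladder is against the open box's +x side, with their −y faces flush. The x-coordinate of the shared face is 129 mm.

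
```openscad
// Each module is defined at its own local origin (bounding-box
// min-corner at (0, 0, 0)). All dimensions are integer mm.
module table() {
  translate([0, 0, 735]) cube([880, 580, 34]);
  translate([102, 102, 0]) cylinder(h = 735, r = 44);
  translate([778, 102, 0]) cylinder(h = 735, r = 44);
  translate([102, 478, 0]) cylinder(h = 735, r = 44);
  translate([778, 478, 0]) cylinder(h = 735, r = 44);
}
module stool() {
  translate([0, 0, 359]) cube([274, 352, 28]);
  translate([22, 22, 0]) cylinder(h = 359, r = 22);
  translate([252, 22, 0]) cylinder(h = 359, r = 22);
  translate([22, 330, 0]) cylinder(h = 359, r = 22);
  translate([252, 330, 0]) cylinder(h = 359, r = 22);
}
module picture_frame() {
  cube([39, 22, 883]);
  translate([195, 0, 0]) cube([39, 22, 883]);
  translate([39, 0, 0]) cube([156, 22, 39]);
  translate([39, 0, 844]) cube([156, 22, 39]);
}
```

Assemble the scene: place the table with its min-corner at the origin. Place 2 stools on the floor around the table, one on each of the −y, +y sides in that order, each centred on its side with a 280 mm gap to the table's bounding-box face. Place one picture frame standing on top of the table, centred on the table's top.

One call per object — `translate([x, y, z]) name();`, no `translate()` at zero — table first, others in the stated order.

table();
translate([303, -632, 0]) stool();
translate([303, 860, 0]) stool();
translate([323, 279, 769]) picture_frame();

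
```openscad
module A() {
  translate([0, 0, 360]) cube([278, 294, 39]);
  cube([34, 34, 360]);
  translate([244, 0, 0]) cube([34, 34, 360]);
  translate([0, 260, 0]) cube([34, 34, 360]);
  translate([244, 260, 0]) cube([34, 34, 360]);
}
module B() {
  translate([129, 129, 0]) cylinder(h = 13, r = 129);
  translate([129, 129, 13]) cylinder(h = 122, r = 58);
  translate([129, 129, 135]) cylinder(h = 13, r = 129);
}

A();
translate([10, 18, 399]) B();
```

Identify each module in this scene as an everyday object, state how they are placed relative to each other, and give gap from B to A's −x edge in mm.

The spool's min-x is at 10; the stool's min-x is 0; gap = 10 mm.

A is a stool. B is a spool. The spool is on top of the stool, centred. The gap from the spool to the stool's −x edge is 10 mm.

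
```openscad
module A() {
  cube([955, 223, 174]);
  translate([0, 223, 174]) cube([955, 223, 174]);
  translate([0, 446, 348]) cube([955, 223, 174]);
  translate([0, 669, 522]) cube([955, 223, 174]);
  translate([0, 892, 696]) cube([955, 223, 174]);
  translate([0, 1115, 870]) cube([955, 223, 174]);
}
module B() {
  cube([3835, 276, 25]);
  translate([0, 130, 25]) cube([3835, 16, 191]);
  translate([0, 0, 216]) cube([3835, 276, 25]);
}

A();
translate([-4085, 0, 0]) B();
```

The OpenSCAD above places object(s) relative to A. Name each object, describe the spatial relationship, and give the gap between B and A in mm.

The I-beam's nearest face is 250 mm from the staircase's −x face.

A is a staircase. B is an I-beam. The I-beam is on the floor beside the staircase on its −x side. The gap between the I-beam and the staircase is 250 mm.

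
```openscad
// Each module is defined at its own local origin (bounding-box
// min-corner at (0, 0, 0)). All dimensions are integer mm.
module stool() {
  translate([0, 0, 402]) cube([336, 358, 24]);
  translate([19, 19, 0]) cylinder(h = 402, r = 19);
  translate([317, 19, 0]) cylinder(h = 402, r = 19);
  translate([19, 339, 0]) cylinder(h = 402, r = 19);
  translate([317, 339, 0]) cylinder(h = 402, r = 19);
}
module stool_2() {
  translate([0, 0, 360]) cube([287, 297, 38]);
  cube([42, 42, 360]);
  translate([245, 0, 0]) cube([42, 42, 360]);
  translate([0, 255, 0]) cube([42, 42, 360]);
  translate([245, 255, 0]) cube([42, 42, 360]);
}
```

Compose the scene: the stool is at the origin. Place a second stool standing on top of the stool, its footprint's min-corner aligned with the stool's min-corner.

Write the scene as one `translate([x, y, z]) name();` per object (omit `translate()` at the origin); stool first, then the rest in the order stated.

stool();
translate([0, 0, 426]) stool_2();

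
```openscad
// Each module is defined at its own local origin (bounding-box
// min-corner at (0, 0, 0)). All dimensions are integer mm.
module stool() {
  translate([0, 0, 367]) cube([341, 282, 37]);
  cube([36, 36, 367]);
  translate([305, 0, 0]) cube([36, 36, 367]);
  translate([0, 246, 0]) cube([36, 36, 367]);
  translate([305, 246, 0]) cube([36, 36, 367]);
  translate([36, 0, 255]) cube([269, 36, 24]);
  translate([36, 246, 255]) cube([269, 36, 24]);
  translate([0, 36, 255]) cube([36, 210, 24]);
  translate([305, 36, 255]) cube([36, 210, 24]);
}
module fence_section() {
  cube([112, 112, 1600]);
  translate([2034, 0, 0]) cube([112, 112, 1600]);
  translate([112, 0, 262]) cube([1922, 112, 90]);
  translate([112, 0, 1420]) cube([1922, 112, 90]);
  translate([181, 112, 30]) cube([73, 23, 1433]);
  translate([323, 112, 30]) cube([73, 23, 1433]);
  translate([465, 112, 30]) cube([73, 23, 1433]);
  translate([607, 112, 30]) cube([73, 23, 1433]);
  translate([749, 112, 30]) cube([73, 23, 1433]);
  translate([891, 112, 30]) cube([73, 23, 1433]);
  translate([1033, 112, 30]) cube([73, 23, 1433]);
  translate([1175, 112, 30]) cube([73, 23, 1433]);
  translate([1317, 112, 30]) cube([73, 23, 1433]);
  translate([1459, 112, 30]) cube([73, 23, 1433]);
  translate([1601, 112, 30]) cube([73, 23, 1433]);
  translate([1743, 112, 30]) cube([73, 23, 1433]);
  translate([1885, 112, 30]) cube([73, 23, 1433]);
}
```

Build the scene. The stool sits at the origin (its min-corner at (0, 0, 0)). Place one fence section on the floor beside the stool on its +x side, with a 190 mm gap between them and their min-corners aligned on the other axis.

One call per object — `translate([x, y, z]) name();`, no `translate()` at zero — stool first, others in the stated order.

stool();
translate([531, 0, 0]) fence_section();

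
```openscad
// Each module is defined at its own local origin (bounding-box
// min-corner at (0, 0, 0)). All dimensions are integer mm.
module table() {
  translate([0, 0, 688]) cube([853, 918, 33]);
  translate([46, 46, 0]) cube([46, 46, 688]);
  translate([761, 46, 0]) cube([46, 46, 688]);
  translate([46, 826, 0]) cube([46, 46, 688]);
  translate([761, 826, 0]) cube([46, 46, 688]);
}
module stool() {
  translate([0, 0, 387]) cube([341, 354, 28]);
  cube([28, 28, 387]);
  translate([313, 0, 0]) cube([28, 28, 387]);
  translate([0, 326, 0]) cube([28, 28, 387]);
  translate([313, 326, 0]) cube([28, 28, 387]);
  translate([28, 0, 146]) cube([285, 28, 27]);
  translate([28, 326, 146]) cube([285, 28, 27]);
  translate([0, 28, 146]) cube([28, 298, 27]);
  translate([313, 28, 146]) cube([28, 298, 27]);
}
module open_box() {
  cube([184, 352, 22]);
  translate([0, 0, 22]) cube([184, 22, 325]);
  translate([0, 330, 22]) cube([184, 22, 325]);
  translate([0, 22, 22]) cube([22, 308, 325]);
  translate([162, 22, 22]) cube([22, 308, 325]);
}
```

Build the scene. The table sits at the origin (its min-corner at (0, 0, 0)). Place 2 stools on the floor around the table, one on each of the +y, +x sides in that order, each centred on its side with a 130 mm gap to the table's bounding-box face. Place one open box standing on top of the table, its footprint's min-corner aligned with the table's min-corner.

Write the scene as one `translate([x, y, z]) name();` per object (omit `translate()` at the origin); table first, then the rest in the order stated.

table();
translate([256, 1048, 0]) stool();
translate([983, 282, 0]) stool();
translate([0, 0, 721]) open_box();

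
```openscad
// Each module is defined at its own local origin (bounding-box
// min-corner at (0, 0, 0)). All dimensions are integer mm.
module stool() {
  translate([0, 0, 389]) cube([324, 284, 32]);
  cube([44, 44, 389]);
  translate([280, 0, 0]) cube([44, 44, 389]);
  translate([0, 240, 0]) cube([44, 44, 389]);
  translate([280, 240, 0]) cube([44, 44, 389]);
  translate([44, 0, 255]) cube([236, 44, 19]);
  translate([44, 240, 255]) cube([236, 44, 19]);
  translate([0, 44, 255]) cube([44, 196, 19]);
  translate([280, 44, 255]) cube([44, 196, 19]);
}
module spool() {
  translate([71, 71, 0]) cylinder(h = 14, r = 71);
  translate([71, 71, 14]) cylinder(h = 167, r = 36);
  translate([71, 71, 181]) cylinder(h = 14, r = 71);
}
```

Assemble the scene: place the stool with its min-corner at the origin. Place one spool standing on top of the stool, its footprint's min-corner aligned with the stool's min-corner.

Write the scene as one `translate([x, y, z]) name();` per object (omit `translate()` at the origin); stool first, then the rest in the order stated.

stool();
translate([0, 0, 421]) spool();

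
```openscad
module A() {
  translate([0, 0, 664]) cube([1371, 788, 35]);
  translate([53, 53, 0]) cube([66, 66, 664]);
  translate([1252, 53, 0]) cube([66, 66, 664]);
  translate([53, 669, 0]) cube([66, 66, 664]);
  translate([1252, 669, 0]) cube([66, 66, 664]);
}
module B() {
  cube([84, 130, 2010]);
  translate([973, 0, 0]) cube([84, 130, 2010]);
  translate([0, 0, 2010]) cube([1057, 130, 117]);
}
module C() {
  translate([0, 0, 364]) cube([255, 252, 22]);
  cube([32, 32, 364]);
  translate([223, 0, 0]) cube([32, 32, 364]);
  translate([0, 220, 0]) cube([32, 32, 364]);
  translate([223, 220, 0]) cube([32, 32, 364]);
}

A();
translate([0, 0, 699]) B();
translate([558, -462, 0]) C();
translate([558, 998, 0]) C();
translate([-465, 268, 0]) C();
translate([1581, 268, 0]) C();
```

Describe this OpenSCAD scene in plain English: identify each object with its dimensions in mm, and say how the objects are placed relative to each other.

A is a rectangular dining table. The top is 1371×788×35 mm with its upper surface at z = 699 mm. It stands on four 66×66 mm square legs, each inset 53 mm from the nearest pair of top edges, running from the floor to the underside of the top.

B is a rectangular door frame: two vertical jambs of 84×130 mm section, 2010 mm tall, with a clear opening 889 mm wide between their inner faces. A header 117 mm tall and 130 mm deep lies on top of the jambs and spans the full outside width.

C is a four-legged stool. The seat is a 255×252×22 mm slab whose top surface is at z = 386 mm; four square legs, each 32×32 mm in cross-section, run from the floor (z = 0) to the underside of the seat, each flush with a corner of the seat.

The door frame is on top of the table. Four stools sit around the table at the −y, +y, −x, +x sides.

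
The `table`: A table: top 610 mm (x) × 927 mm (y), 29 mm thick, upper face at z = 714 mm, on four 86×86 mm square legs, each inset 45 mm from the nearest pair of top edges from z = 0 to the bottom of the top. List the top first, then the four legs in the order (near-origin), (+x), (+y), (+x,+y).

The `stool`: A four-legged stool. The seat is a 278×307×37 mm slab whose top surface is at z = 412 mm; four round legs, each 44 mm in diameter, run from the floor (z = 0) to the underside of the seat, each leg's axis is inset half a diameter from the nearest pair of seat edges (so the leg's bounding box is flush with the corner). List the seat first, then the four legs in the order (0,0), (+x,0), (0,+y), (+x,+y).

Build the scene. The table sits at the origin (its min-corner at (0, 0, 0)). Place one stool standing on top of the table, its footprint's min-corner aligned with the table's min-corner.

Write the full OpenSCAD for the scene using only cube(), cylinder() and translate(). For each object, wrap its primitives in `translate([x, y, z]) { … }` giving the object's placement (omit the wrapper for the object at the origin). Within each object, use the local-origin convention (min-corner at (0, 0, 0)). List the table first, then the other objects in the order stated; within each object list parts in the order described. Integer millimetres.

translate([0, 0, 685]) cube([610, 927, 29]);
translate([45, 45, 0]) cube([86, 86, 685]);
translate([479, 45, 0]) cube([86, 86, 685]);
translate([45, 796, 0]) cube([86, 86, 685]);
translate([479, 796, 0]) cube([86, 86, 685]);
translate([0, 0, 714]) {
  translate([0, 0, 375]) cube([278, 307, 37]);
  translate([22, 22, 0]) cylinder(h = 375, r = 22);
  translate([256, 22, 0]) cylinder(h = 375, r = 22);
  translate([22, 285, 0]) cylinder(h = 375, r = 22);
  translate([256, 285, 0]) cylinder(h = 375, r = 22);
}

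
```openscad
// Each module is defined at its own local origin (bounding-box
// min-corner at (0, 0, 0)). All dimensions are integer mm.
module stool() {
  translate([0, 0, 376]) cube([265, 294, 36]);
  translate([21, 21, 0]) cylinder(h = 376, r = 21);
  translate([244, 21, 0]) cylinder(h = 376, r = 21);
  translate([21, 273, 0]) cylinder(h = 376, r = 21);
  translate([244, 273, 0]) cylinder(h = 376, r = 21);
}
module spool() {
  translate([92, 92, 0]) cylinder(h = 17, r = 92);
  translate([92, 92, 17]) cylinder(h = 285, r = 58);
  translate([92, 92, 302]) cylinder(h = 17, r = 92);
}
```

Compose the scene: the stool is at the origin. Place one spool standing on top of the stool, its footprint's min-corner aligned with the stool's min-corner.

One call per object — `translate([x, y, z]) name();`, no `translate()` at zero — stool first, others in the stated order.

stool();
translate([0, 0, 412]) spool();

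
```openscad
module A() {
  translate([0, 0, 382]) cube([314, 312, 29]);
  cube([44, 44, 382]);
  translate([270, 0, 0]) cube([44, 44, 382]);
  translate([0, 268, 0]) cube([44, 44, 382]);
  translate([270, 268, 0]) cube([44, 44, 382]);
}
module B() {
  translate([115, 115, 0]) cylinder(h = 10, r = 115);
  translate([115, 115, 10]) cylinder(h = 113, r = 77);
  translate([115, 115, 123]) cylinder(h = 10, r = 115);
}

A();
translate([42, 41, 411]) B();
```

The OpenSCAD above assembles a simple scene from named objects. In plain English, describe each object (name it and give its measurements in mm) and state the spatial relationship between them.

A is a four-legged stool. The seat is a 314×312×29 mm slab whose top surface is at z = 411 mm; four square legs, each 44×44 mm in cross-section, run from the floor (z = 0) to the underside of the seat, each flush with a corner of the seat.

B is a spool: two coaxial disc flanges of radius 115 mm and thickness 10 mm, joined by a core cylinder of radius 77 mm and height 113 mm. The lower flange rests on z = 0 and the three cylinders share a vertical axis.

The spool is on top of the stool, centred.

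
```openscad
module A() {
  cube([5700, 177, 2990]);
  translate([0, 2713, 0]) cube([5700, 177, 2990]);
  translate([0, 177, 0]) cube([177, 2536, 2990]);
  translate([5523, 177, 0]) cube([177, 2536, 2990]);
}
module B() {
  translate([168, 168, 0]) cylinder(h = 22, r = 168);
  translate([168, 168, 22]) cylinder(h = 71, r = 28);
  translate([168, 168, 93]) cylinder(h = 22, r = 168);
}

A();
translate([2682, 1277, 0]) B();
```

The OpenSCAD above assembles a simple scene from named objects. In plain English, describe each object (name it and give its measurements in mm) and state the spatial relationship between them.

A is the wall frame of a small rectangular building: four walls, each 2990 mm tall and 177 mm thick, enclosing a footprint 5700 mm (x) by 2890 mm (y) outside-to-outside, with no floor or roof. The front and back walls (the −y and +y sides) span the full width; the two side walls fit between them.

B is a spool: two coaxial disc flanges of radius 168 mm and thickness 22 mm, joined by a core cylinder of radius 28 mm and height 71 mm. The lower flange rests on z = 0 and the three cylinders share a vertical axis.

The spool sits inside the house frame, centred.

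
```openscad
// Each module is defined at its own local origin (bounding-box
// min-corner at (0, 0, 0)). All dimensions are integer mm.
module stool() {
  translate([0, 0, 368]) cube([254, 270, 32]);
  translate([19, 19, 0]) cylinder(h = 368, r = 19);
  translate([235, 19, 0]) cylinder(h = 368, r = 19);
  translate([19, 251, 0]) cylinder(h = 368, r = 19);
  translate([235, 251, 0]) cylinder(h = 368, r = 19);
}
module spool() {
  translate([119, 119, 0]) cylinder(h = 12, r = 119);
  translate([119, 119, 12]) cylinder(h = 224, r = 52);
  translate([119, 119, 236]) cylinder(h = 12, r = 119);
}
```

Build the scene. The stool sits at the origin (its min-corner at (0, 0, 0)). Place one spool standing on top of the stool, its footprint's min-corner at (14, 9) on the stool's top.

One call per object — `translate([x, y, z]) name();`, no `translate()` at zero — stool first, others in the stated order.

stool();
translate([14, 9, 400]) spool();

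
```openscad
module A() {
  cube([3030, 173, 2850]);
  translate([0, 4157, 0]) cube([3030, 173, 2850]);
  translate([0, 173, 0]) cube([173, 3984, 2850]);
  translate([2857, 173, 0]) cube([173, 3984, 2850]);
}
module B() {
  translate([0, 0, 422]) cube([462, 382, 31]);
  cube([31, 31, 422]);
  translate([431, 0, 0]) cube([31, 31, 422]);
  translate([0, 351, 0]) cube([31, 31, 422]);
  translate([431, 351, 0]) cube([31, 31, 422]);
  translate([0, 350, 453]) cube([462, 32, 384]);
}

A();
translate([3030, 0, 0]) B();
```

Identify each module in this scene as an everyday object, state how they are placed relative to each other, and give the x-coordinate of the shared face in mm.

The house frame's +x face and the chair's −x face are both at x = 3030 mm.

A is a house frame. B is a chair. The chair is against the house frame's +x side, with their −y faces flush. The x-coordinate of the shared face is 3030 mm.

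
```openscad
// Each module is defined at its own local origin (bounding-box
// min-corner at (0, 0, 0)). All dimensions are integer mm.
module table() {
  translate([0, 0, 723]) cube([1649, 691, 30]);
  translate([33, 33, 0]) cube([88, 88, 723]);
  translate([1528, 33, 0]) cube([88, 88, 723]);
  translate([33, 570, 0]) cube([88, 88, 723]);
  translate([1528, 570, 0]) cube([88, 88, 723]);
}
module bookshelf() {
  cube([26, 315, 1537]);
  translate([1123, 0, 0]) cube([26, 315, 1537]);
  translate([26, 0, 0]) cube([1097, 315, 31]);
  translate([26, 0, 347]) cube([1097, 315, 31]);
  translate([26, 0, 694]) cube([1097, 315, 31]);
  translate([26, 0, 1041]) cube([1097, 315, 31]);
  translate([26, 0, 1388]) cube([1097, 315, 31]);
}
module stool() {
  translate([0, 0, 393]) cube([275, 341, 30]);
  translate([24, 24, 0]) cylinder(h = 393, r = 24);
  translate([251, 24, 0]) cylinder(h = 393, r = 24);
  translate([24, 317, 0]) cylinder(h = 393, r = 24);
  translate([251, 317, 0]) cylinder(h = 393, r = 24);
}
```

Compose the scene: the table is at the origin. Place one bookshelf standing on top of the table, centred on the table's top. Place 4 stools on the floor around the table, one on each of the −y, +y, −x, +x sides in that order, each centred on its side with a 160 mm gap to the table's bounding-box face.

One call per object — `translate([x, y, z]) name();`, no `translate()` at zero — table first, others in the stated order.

table();
translate([250, 188, 753]) bookshelf();
translate([687, -501, 0]) stool();
translate([687, 851, 0]) stool();
translate([-435, 175, 0]) stool();
translate([1809, 175, 0]) stool();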